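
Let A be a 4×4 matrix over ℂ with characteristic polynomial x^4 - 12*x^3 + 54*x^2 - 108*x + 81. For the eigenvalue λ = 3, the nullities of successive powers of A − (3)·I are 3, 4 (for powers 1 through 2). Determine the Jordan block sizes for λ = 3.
Block sizes for λ = 3: [2, 1, 1]

From the dimensions of kernels of powers, the number of Jordan blocks of size at least j is d_j − d_{j−1} where d_j = dim ker(N^j) (with d_0 = 0). Computing the differences gives [3, 1].
The number of blocks of size exactly k is (#blocks of size ≥ k) − (#blocks of size ≥ k + 1), so the partition is: 2 block(s) of size 1, 1 block(s) of size 2.
In nonincreasing order the block sizes are [2, 1, 1].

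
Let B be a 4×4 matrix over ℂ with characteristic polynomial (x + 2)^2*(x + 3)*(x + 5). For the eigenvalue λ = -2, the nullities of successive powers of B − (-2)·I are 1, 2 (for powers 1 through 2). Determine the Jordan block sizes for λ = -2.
Block sizes for λ = -2: [2]

From the dimensions of kernels of powers, the number of Jordan blocks of size at least j is d_j − d_{j−1} where d_j = dim ker(N^j) (with d_0 = 0). Computing the differences gives [1, 1].
The number of blocks of size exactly k is (#blocks of size ≥ k) − (#blocks of size ≥ k + 1), so the partition is: 1 block(s) of size 2.
In nonincreasing order the block sizes are [2].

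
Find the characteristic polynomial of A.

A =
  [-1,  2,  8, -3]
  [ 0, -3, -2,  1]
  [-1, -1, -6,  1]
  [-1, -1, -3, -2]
x^4 + 12*x^3 + 54*x^2 + 108*x + 81

Expanding det(x·I − A) (e.g. by cofactor expansion or by noting that A is similar to its Jordan form J, which has the same characteristic polynomial as A) gives
  χ_A(x) = x^4 + 12*x^3 + 54*x^2 + 108*x + 81
which factors as (x + 3)^4. The eigenvalues (with algebraic multiplicities) are λ = -3 with multiplicity 4.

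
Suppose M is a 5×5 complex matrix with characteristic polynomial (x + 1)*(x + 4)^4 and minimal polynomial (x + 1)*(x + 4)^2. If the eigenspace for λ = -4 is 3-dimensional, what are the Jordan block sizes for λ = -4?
Block sizes for λ = -4: [2, 1, 1]

Step 1 — from the characteristic polynomial, algebraic multiplicity of λ = -4 is 4. From dim ker(M − (-4)·I) = 3, there are exactly 3 Jordan blocks for λ = -4.
Step 2 — from the minimal polynomial, the factor (x + 4)^2 tells us the largest block for λ = -4 has size 2.
Step 3 — with total size 4, 3 blocks, and largest block 2, the block sizes (in nonincreasing order) are [2, 1, 1].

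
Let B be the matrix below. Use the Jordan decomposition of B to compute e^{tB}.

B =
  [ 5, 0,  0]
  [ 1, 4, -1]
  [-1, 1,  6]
e^{tB} =
  [exp(5*t), 0, 0]
  [t*exp(5*t), -t*exp(5*t) + exp(5*t), -t*exp(5*t)]
  [-t*exp(5*t), t*exp(5*t), t*exp(5*t) + exp(5*t)]

Strategy: write B = P · J · P⁻¹ where J is a Jordan canonical form, so e^{tB} = P · e^{tJ} · P⁻¹, and e^{tJ} can be computed block-by-block.

B has Jordan form
J =
  [5, 1, 0]
  [0, 5, 0]
  [0, 0, 5]
(up to reordering of blocks).

Per-block formulas:
  For a 2×2 Jordan block J_2(5): exp(t · J_2(5)) = e^(5t)·(I + t·N), where N is the 2×2 nilpotent shift.
  For a 1×1 block at λ = 5: exp(t · [5]) = [e^(5t)].

After assembling e^{tJ} and conjugating by P, we get:

e^{tB} =
  [exp(5*t), 0, 0]
  [t*exp(5*t), -t*exp(5*t) + exp(5*t), -t*exp(5*t)]
  [-t*exp(5*t), t*exp(5*t), t*exp(5*t) + exp(5*t)]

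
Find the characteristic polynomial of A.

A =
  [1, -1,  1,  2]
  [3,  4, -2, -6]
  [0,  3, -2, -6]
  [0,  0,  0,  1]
x^4 - 4*x^3 + 6*x^2 - 4*x + 1

Expanding det(x·I − A) (e.g. by cofactor expansion or by noting that A is similar to its Jordan form J, which has the same characteristic polynomial as A) gives
  χ_A(x) = x^4 - 4*x^3 + 6*x^2 - 4*x + 1
which factors as (x - 1)^4. The eigenvalues (with algebraic multiplicities) are λ = 1 with multiplicity 4.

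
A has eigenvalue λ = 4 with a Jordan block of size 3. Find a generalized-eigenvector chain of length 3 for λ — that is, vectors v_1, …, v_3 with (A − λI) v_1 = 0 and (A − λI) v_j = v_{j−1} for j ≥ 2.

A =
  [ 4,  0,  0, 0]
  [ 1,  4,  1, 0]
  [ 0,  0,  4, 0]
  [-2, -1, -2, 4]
A Jordan chain for λ = 4 of length 3:
v_1 = (0, 0, 0, -1)ᵀ
v_2 = (0, 1, 0, -2)ᵀ
v_3 = (1, 0, 0, 0)ᵀ

Let N = A − (4)·I. We want v_3 with N^3 v_3 = 0 but N^2 v_3 ≠ 0; then v_{j-1} := N · v_j for j = 3, …, 2.

Pick v_3 = (1, 0, 0, 0)ᵀ.
Then v_2 = N · v_3 = (0, 1, 0, -2)ᵀ.
Then v_1 = N · v_2 = (0, 0, 0, -1)ᵀ.

Sanity check: (A − (4)·I) v_1 = (0, 0, 0, 0)ᵀ = 0. ✓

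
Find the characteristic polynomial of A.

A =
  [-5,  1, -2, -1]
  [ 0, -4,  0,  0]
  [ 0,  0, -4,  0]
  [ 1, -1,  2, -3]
x^4 + 16*x^3 + 96*x^2 + 256*x + 256

Expanding det(x·I − A) (e.g. by cofactor expansion or by noting that A is similar to its Jordan form J, which has the same characteristic polynomial as A) gives
  χ_A(x) = x^4 + 16*x^3 + 96*x^2 + 256*x + 256
which factors as (x + 4)^4. The eigenvalues (with algebraic multiplicities) are λ = -4 with multiplicity 4.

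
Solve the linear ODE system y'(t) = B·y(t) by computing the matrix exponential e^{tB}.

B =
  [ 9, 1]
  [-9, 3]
e^{tB} =
  [3*t*exp(6*t) + exp(6*t), t*exp(6*t)]
  [-9*t*exp(6*t), -3*t*exp(6*t) + exp(6*t)]

Strategy: write B = P · J · P⁻¹ where J is a Jordan canonical form, so e^{tB} = P · e^{tJ} · P⁻¹, and e^{tJ} can be computed block-by-block.

B has Jordan form
J =
  [6, 1]
  [0, 6]
(up to reordering of blocks).

Per-block formulas:
  For a 2×2 Jordan block J_2(6): exp(t · J_2(6)) = e^(6t)·(I + t·N), where N is the 2×2 nilpotent shift.

After assembling e^{tJ} and conjugating by P, we get:

e^{tB} =
  [3*t*exp(6*t) + exp(6*t), t*exp(6*t)]
  [-9*t*exp(6*t), -3*t*exp(6*t) + exp(6*t)]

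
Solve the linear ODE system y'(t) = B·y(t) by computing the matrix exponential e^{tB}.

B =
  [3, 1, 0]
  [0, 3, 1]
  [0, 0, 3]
e^{tB} =
  [exp(3*t), t*exp(3*t), t^2*exp(3*t)/2]
  [0, exp(3*t), t*exp(3*t)]
  [0, 0, exp(3*t)]

Strategy: write B = P · J · P⁻¹ where J is a Jordan canonical form, so e^{tB} = P · e^{tJ} · P⁻¹, and e^{tJ} can be computed block-by-block.

B has Jordan form
J =
  [3, 1, 0]
  [0, 3, 1]
  [0, 0, 3]
(up to reordering of blocks).

Per-block formulas:
  For a 3×3 Jordan block J_3(3): exp(t · J_3(3)) = e^(3t)·(I + t·N + (t^2/2)·N^2), where N is the 3×3 nilpotent shift.

After assembling e^{tJ} and conjugating by P, we get:

e^{tB} =
  [exp(3*t), t*exp(3*t), t^2*exp(3*t)/2]
  [0, exp(3*t), t*exp(3*t)]
  [0, 0, exp(3*t)]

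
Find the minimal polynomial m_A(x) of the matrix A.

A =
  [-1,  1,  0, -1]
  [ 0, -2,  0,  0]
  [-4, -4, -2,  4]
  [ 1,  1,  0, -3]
x^2 + 4*x + 4

The characteristic polynomial is χ_A(x) = (x + 2)^4, so the eigenvalues are known. The minimal polynomial is
  m_A(x) = Π_λ (x − λ)^{k_λ}
where k_λ is the size of the *largest* Jordan block for λ (equivalently, the smallest k with (A − λI)^k v = 0 for every generalised eigenvector v of λ).

  λ = -2: largest Jordan block has size 2, contributing (x + 2)^2

So m_A(x) = (x + 2)^2 = x^2 + 4*x + 4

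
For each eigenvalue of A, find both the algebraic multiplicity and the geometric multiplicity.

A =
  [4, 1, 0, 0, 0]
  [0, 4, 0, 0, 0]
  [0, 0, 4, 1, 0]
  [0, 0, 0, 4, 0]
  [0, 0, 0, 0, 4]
λ = 4: alg = 5, geom = 3

Step 1 — factor the characteristic polynomial to read off the algebraic multiplicities:
  χ_A(x) = (x - 4)^5

Step 2 — compute geometric multiplicities via the rank-nullity identity g(λ) = n − rank(A − λI):
  rank(A − (4)·I) = 2, so dim ker(A − (4)·I) = n − 2 = 3

Summary:
  λ = 4: algebraic multiplicity = 5, geometric multiplicity = 3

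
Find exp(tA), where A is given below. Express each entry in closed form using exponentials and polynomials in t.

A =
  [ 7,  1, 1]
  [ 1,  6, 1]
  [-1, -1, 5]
e^{tA} =
  [t^2*exp(6*t)/2 + t*exp(6*t) + exp(6*t), t*exp(6*t), t^2*exp(6*t)/2 + t*exp(6*t)]
  [t*exp(6*t), exp(6*t), t*exp(6*t)]
  [-t^2*exp(6*t)/2 - t*exp(6*t), -t*exp(6*t), -t^2*exp(6*t)/2 - t*exp(6*t) + exp(6*t)]

Strategy: write A = P · J · P⁻¹ where J is a Jordan canonical form, so e^{tA} = P · e^{tJ} · P⁻¹, and e^{tJ} can be computed block-by-block.

A has Jordan form
J =
  [6, 1, 0]
  [0, 6, 1]
  [0, 0, 6]
(up to reordering of blocks).

Per-block formulas:
  For a 3×3 Jordan block J_3(6): exp(t · J_3(6)) = e^(6t)·(I + t·N + (t^2/2)·N^2), where N is the 3×3 nilpotent shift.

After assembling e^{tJ} and conjugating by P, we get:

e^{tA} =
  [t^2*exp(6*t)/2 + t*exp(6*t) + exp(6*t), t*exp(6*t), t^2*exp(6*t)/2 + t*exp(6*t)]
  [t*exp(6*t), exp(6*t), t*exp(6*t)]
  [-t^2*exp(6*t)/2 - t*exp(6*t), -t*exp(6*t), -t^2*exp(6*t)/2 - t*exp(6*t) + exp(6*t)]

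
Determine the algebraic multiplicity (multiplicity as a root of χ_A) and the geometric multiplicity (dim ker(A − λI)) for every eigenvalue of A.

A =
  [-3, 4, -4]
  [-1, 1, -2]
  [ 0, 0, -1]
λ = -1: alg = 3, geom = 2

Step 1 — factor the characteristic polynomial to read off the algebraic multiplicities:
  χ_A(x) = (x + 1)^3

Step 2 — compute geometric multiplicities via the rank-nullity identity g(λ) = n − rank(A − λI):
  rank(A − (-1)·I) = 1, so dim ker(A − (-1)·I) = n − 1 = 2

Summary:
  λ = -1: algebraic multiplicity = 3, geometric multiplicity = 2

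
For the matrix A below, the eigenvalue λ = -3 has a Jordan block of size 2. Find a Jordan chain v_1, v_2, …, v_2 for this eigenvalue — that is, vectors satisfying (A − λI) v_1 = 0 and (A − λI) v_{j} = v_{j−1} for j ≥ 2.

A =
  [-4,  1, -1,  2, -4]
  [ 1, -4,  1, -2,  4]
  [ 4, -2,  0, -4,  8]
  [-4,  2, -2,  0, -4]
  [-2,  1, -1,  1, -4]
A Jordan chain for λ = -3 of length 2:
v_1 = (1, -1, -2, 2, 1)ᵀ
v_2 = (0, 1, 0, 0, 0)ᵀ

Let N = A − (-3)·I. We want v_2 with N^2 v_2 = 0 but N^1 v_2 ≠ 0; then v_{j-1} := N · v_j for j = 2, …, 2.

Pick v_2 = (0, 1, 0, 0, 0)ᵀ.
Then v_1 = N · v_2 = (1, -1, -2, 2, 1)ᵀ.

Sanity check: (A − (-3)·I) v_1 = (0, 0, 0, 0, 0)ᵀ = 0. ✓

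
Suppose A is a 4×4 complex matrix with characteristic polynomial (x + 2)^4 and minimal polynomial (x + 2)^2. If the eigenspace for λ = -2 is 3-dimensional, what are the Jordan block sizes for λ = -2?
Block sizes for λ = -2: [2, 1, 1]

Step 1 — from the characteristic polynomial, algebraic multiplicity of λ = -2 is 4. From dim ker(A − (-2)·I) = 3, there are exactly 3 Jordan blocks for λ = -2.
Step 2 — from the minimal polynomial, the factor (x + 2)^2 tells us the largest block for λ = -2 has size 2.
Step 3 — with total size 4, 3 blocks, and largest block 2, the block sizes (in nonincreasing order) are [2, 1, 1].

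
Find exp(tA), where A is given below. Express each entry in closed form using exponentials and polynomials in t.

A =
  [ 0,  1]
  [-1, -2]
e^{tA} =
  [t*exp(-t) + exp(-t), t*exp(-t)]
  [-t*exp(-t), -t*exp(-t) + exp(-t)]

Strategy: write A = P · J · P⁻¹ where J is a Jordan canonical form, so e^{tA} = P · e^{tJ} · P⁻¹, and e^{tJ} can be computed block-by-block.

A has Jordan form
J =
  [-1,  1]
  [ 0, -1]
(up to reordering of blocks).

Per-block formulas:
  For a 2×2 Jordan block J_2(-1): exp(t · J_2(-1)) = e^(-1t)·(I + t·N), where N is the 2×2 nilpotent shift.

After assembling e^{tJ} and conjugating by P, we get:

e^{tA} =
  [t*exp(-t) + exp(-t), t*exp(-t)]
  [-t*exp(-t), -t*exp(-t) + exp(-t)]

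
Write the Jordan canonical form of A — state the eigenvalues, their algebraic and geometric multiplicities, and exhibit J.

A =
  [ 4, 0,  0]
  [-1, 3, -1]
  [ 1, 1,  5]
J_2(4) ⊕ J_1(4)

The characteristic polynomial is
  det(x·I − A) = x^3 - 12*x^2 + 48*x - 64 = (x - 4)^3

Eigenvalues and multiplicities (the geometric multiplicity of λ is n − rank(A − λI), which equals the number of Jordan blocks for λ):
  λ = 4: algebraic multiplicity = 3, geometric multiplicity = 2

Determining the block sizes for each eigenvalue:
  λ = 4: 2 blocks summing to 3 forces exactly one block of size 2 and the rest size 1 → block sizes [2, 1]

Assembling the blocks gives a Jordan form
J =
  [4, 1, 0]
  [0, 4, 0]
  [0, 0, 4]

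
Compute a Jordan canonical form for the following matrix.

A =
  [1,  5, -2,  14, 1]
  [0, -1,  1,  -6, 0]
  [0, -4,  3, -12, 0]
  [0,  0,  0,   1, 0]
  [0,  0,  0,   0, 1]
J_3(1) ⊕ J_1(1) ⊕ J_1(1)

The characteristic polynomial is
  det(x·I − A) = x^5 - 5*x^4 + 10*x^3 - 10*x^2 + 5*x - 1 = (x - 1)^5

Eigenvalues and multiplicities (the geometric multiplicity of λ is n − rank(A − λI), which equals the number of Jordan blocks for λ):
  λ = 1: algebraic multiplicity = 5, geometric multiplicity = 3

Determining the block sizes for each eigenvalue:
  λ = 1: with am = 5 and gm = 3, the partition is not yet determined (e.g. several partitions of 5 into 3 parts exist). Let N = A − (1)·I. Computing rank(N^1) = 2, rank(N^2) = 1, rank(N^3) = 0; the number of blocks of size ≥ j is rank(N^{j−1}) − rank(N^j), giving [3, 1, 1]. So we have 1 block(s) of size 3, 2 block(s) of size 1 → block sizes [3, 1, 1]

Assembling the blocks gives a Jordan form
J =
  [1, 1, 0, 0, 0]
  [0, 1, 1, 0, 0]
  [0, 0, 1, 0, 0]
  [0, 0, 0, 1, 0]
  [0, 0, 0, 0, 1]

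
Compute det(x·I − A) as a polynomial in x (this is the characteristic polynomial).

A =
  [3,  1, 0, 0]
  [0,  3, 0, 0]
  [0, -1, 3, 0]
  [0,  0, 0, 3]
x^4 - 12*x^3 + 54*x^2 - 108*x + 81

Expanding det(x·I − A) (e.g. by cofactor expansion or by noting that A is similar to its Jordan form J, which has the same characteristic polynomial as A) gives
  χ_A(x) = x^4 - 12*x^3 + 54*x^2 - 108*x + 81
which factors as (x - 3)^4. The eigenvalues (with algebraic multiplicities) are λ = 3 with multiplicity 4.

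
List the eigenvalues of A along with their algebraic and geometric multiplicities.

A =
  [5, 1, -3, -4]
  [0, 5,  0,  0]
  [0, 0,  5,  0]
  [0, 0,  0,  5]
λ = 5: alg = 4, geom = 3

Step 1 — factor the characteristic polynomial to read off the algebraic multiplicities:
  χ_A(x) = (x - 5)^4

Step 2 — compute geometric multiplicities via the rank-nullity identity g(λ) = n − rank(A − λI):
  rank(A − (5)·I) = 1, so dim ker(A − (5)·I) = n − 1 = 3

Summary:
  λ = 5: algebraic multiplicity = 4, geometric multiplicity = 3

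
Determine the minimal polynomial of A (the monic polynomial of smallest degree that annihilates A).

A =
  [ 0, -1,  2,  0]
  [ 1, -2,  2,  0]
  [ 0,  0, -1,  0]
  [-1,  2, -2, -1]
x^3 + 3*x^2 + 3*x + 1

The characteristic polynomial is χ_A(x) = (x + 1)^4, so the eigenvalues are known. The minimal polynomial is
  m_A(x) = Π_λ (x − λ)^{k_λ}
where k_λ is the size of the *largest* Jordan block for λ (equivalently, the smallest k with (A − λI)^k v = 0 for every generalised eigenvector v of λ).

  λ = -1: largest Jordan block has size 3, contributing (x + 1)^3

So m_A(x) = (x + 1)^3 = x^3 + 3*x^2 + 3*x + 1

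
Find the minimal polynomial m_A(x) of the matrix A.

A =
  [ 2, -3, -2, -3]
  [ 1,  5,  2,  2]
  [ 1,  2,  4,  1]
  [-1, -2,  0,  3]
x^3 - 10*x^2 + 33*x - 36

The characteristic polynomial is χ_A(x) = (x - 4)^2*(x - 3)^2, so the eigenvalues are known. The minimal polynomial is
  m_A(x) = Π_λ (x − λ)^{k_λ}
where k_λ is the size of the *largest* Jordan block for λ (equivalently, the smallest k with (A − λI)^k v = 0 for every generalised eigenvector v of λ).

  λ = 3: largest Jordan block has size 2, contributing (x − 3)^2
  λ = 4: largest Jordan block has size 1, contributing (x − 4)

So m_A(x) = (x - 4)*(x - 3)^2 = x^3 - 10*x^2 + 33*x - 36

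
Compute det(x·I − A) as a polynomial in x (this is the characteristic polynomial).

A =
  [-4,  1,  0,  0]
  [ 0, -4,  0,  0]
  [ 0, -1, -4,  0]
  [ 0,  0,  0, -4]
x^4 + 16*x^3 + 96*x^2 + 256*x + 256

Expanding det(x·I − A) (e.g. by cofactor expansion or by noting that A is similar to its Jordan form J, which has the same characteristic polynomial as A) gives
  χ_A(x) = x^4 + 16*x^3 + 96*x^2 + 256*x + 256
which factors as (x + 4)^4. The eigenvalues (with algebraic multiplicities) are λ = -4 with multiplicity 4.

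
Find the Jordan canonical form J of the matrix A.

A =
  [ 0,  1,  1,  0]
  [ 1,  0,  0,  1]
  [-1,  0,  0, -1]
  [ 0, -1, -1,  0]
J_2(0) ⊕ J_2(0)

The characteristic polynomial is
  det(x·I − A) = x^4

Eigenvalues and multiplicities (the geometric multiplicity of λ is n − rank(A − λI), which equals the number of Jordan blocks for λ):
  λ = 0: algebraic multiplicity = 4, geometric multiplicity = 2

Determining the block sizes for each eigenvalue:
  λ = 0: with am = 4 and gm = 2, the partition is not yet determined (e.g. several partitions of 4 into 2 parts exist). Let N = A − (0)·I. Computing rank(N^1) = 2, rank(N^2) = 0; the number of blocks of size ≥ j is rank(N^{j−1}) − rank(N^j), giving [2, 2]. So we have 2 block(s) of size 2 → block sizes [2, 2]

Assembling the blocks gives a Jordan form
J =
  [0, 1, 0, 0]
  [0, 0, 0, 0]
  [0, 0, 0, 1]
  [0, 0, 0, 0]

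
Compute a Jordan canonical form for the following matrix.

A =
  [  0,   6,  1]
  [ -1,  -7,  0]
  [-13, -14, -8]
J_3(-5)

The characteristic polynomial is
  det(x·I − A) = x^3 + 15*x^2 + 75*x + 125 = (x + 5)^3

Eigenvalues and multiplicities (the geometric multiplicity of λ is n − rank(A − λI), which equals the number of Jordan blocks for λ):
  λ = -5: algebraic multiplicity = 3, geometric multiplicity = 1

Determining the block sizes for each eigenvalue:
  λ = -5: one block (gm = 1), so the single block has size am = 3 → block sizes [3]

Assembling the blocks gives a Jordan form
J =
  [-5,  1,  0]
  [ 0, -5,  1]
  [ 0,  0, -5]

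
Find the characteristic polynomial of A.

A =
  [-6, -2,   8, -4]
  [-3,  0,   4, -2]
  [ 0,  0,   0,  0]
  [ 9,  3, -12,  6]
x^4

Expanding det(x·I − A) (e.g. by cofactor expansion or by noting that A is similar to its Jordan form J, which has the same characteristic polynomial as A) gives
  χ_A(x) = x^4
which factors as x^4. The eigenvalues (with algebraic multiplicities) are λ = 0 with multiplicity 4.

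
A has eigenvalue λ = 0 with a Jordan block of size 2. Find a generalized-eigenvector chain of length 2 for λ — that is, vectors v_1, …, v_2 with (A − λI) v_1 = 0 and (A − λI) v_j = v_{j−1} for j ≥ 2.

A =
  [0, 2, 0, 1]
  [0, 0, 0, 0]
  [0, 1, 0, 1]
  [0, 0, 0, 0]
A Jordan chain for λ = 0 of length 2:
v_1 = (2, 0, 1, 0)ᵀ
v_2 = (0, 1, 0, 0)ᵀ

Let N = A − (0)·I. We want v_2 with N^2 v_2 = 0 but N^1 v_2 ≠ 0; then v_{j-1} := N · v_j for j = 2, …, 2.

Pick v_2 = (0, 1, 0, 0)ᵀ.
Then v_1 = N · v_2 = (2, 0, 1, 0)ᵀ.

Sanity check: (A − (0)·I) v_1 = (0, 0, 0, 0)ᵀ = 0. ✓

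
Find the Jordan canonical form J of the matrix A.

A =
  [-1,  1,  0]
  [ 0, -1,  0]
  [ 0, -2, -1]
J_2(-1) ⊕ J_1(-1)

The characteristic polynomial is
  det(x·I − A) = x^3 + 3*x^2 + 3*x + 1 = (x + 1)^3

Eigenvalues and multiplicities (the geometric multiplicity of λ is n − rank(A − λI), which equals the number of Jordan blocks for λ):
  λ = -1: algebraic multiplicity = 3, geometric multiplicity = 2

Determining the block sizes for each eigenvalue:
  λ = -1: 2 blocks summing to 3 forces exactly one block of size 2 and the rest size 1 → block sizes [2, 1]

Assembling the blocks gives a Jordan form
J =
  [-1,  1,  0]
  [ 0, -1,  0]
  [ 0,  0, -1]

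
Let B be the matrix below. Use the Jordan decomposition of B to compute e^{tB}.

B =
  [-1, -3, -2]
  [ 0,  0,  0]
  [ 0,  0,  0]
e^{tB} =
  [exp(-t), -3 + 3*exp(-t), -2 + 2*exp(-t)]
  [0, 1, 0]
  [0, 0, 1]

Strategy: write B = P · J · P⁻¹ where J is a Jordan canonical form, so e^{tB} = P · e^{tJ} · P⁻¹, and e^{tJ} can be computed block-by-block.

B has Jordan form
J =
  [-1, 0, 0]
  [ 0, 0, 0]
  [ 0, 0, 0]
(up to reordering of blocks).

Per-block formulas:
  For a 1×1 block at λ = 0: exp(t · [0]) = [e^(0t)].
  For a 1×1 block at λ = -1: exp(t · [-1]) = [e^(-1t)].

After assembling e^{tJ} and conjugating by P, we get:

e^{tB} =
  [exp(-t), -3 + 3*exp(-t), -2 + 2*exp(-t)]
  [0, 1, 0]
  [0, 0, 1]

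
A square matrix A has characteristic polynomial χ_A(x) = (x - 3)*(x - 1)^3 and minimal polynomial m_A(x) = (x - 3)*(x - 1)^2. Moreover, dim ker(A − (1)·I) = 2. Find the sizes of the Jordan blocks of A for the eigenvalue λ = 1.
Block sizes for λ = 1: [2, 1]

Step 1 — from the characteristic polynomial, algebraic multiplicity of λ = 1 is 3. From dim ker(A − (1)·I) = 2, there are exactly 2 Jordan blocks for λ = 1.
Step 2 — from the minimal polynomial, the factor (x − 1)^2 tells us the largest block for λ = 1 has size 2.
Step 3 — with total size 3, 2 blocks, and largest block 2, the block sizes (in nonincreasing order) are [2, 1].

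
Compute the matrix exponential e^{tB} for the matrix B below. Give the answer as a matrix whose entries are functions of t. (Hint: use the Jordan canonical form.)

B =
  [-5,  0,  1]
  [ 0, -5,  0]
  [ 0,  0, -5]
e^{tB} =
  [exp(-5*t), 0, t*exp(-5*t)]
  [0, exp(-5*t), 0]
  [0, 0, exp(-5*t)]

Strategy: write B = P · J · P⁻¹ where J is a Jordan canonical form, so e^{tB} = P · e^{tJ} · P⁻¹, and e^{tJ} can be computed block-by-block.

B has Jordan form
J =
  [-5,  1,  0]
  [ 0, -5,  0]
  [ 0,  0, -5]
(up to reordering of blocks).

Per-block formulas:
  For a 1×1 block at λ = -5: exp(t · [-5]) = [e^(-5t)].
  For a 2×2 Jordan block J_2(-5): exp(t · J_2(-5)) = e^(-5t)·(I + t·N), where N is the 2×2 nilpotent shift.

After assembling e^{tJ} and conjugating by P, we get:

e^{tB} =
  [exp(-5*t), 0, t*exp(-5*t)]
  [0, exp(-5*t), 0]
  [0, 0, exp(-5*t)]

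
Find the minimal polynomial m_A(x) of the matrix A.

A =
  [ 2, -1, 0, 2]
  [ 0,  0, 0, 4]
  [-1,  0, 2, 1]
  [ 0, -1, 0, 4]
x^2 - 4*x + 4

The characteristic polynomial is χ_A(x) = (x - 2)^4, so the eigenvalues are known. The minimal polynomial is
  m_A(x) = Π_λ (x − λ)^{k_λ}
where k_λ is the size of the *largest* Jordan block for λ (equivalently, the smallest k with (A − λI)^k v = 0 for every generalised eigenvector v of λ).

  λ = 2: largest Jordan block has size 2, contributing (x − 2)^2

So m_A(x) = (x - 2)^2 = x^2 - 4*x + 4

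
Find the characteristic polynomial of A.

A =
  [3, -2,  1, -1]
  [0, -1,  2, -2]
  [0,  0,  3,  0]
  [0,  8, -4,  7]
x^4 - 12*x^3 + 54*x^2 - 108*x + 81

Expanding det(x·I − A) (e.g. by cofactor expansion or by noting that A is similar to its Jordan form J, which has the same characteristic polynomial as A) gives
  χ_A(x) = x^4 - 12*x^3 + 54*x^2 - 108*x + 81
which factors as (x - 3)^4. The eigenvalues (with algebraic multiplicities) are λ = 3 with multiplicity 4.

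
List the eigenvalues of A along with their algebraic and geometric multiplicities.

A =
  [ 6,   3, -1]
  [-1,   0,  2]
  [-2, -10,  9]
λ = 5: alg = 3, geom = 1

Step 1 — factor the characteristic polynomial to read off the algebraic multiplicities:
  χ_A(x) = (x - 5)^3

Step 2 — compute geometric multiplicities via the rank-nullity identity g(λ) = n − rank(A − λI):
  rank(A − (5)·I) = 2, so dim ker(A − (5)·I) = n − 2 = 1

Summary:
  λ = 5: algebraic multiplicity = 3, geometric multiplicity = 1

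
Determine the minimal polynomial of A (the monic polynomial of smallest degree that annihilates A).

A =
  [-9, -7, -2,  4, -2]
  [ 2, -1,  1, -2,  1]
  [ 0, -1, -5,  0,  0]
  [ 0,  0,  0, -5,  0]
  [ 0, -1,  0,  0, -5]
x^3 + 15*x^2 + 75*x + 125

The characteristic polynomial is χ_A(x) = (x + 5)^5, so the eigenvalues are known. The minimal polynomial is
  m_A(x) = Π_λ (x − λ)^{k_λ}
where k_λ is the size of the *largest* Jordan block for λ (equivalently, the smallest k with (A − λI)^k v = 0 for every generalised eigenvector v of λ).

  λ = -5: largest Jordan block has size 3, contributing (x + 5)^3

So m_A(x) = (x + 5)^3 = x^3 + 15*x^2 + 75*x + 125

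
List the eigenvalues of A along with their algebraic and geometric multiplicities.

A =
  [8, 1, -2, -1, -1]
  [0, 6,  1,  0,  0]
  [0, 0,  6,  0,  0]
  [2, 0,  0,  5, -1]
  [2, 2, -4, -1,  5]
λ = 6: alg = 5, geom = 2

Step 1 — factor the characteristic polynomial to read off the algebraic multiplicities:
  χ_A(x) = (x - 6)^5

Step 2 — compute geometric multiplicities via the rank-nullity identity g(λ) = n − rank(A − λI):
  rank(A − (6)·I) = 3, so dim ker(A − (6)·I) = n − 3 = 2

Summary:
  λ = 6: algebraic multiplicity = 5, geometric multiplicity = 2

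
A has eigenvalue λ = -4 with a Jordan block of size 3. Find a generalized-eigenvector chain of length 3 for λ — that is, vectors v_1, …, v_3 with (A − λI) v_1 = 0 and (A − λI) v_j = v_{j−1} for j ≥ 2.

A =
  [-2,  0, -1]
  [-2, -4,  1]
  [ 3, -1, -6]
A Jordan chain for λ = -4 of length 3:
v_1 = (1, -1, 2)ᵀ
v_2 = (2, -2, 3)ᵀ
v_3 = (1, 0, 0)ᵀ

Let N = A − (-4)·I. We want v_3 with N^3 v_3 = 0 but N^2 v_3 ≠ 0; then v_{j-1} := N · v_j for j = 3, …, 2.

Pick v_3 = (1, 0, 0)ᵀ.
Then v_2 = N · v_3 = (2, -2, 3)ᵀ.
Then v_1 = N · v_2 = (1, -1, 2)ᵀ.

Sanity check: (A − (-4)·I) v_1 = (0, 0, 0)ᵀ = 0. ✓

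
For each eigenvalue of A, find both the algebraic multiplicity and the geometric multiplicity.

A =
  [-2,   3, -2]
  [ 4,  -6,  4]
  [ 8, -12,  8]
λ = 0: alg = 3, geom = 2

Step 1 — factor the characteristic polynomial to read off the algebraic multiplicities:
  χ_A(x) = x^3

Step 2 — compute geometric multiplicities via the rank-nullity identity g(λ) = n − rank(A − λI):
  rank(A − (0)·I) = 1, so dim ker(A − (0)·I) = n − 1 = 2

Summary:
  λ = 0: algebraic multiplicity = 3, geometric multiplicity = 2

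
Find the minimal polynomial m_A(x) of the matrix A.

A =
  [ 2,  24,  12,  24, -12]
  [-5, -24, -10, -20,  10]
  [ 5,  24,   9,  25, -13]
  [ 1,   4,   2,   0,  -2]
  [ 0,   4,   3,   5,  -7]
x^2 + 8*x + 16

The characteristic polynomial is χ_A(x) = (x + 4)^5, so the eigenvalues are known. The minimal polynomial is
  m_A(x) = Π_λ (x − λ)^{k_λ}
where k_λ is the size of the *largest* Jordan block for λ (equivalently, the smallest k with (A − λI)^k v = 0 for every generalised eigenvector v of λ).

  λ = -4: largest Jordan block has size 2, contributing (x + 4)^2

So m_A(x) = (x + 4)^2 = x^2 + 8*x + 16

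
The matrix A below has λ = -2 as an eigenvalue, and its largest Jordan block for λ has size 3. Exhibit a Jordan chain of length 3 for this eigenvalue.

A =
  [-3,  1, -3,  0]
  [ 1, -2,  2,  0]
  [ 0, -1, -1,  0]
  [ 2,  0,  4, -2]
A Jordan chain for λ = -2 of length 3:
v_1 = (2, -1, -1, -2)ᵀ
v_2 = (-1, 1, 0, 2)ᵀ
v_3 = (1, 0, 0, 0)ᵀ

Let N = A − (-2)·I. We want v_3 with N^3 v_3 = 0 but N^2 v_3 ≠ 0; then v_{j-1} := N · v_j for j = 3, …, 2.

Pick v_3 = (1, 0, 0, 0)ᵀ.
Then v_2 = N · v_3 = (-1, 1, 0, 2)ᵀ.
Then v_1 = N · v_2 = (2, -1, -1, -2)ᵀ.

Sanity check: (A − (-2)·I) v_1 = (0, 0, 0, 0)ᵀ = 0. ✓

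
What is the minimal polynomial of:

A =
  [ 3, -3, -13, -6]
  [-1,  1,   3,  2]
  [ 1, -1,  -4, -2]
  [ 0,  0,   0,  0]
x^3

The characteristic polynomial is χ_A(x) = x^4, so the eigenvalues are known. The minimal polynomial is
  m_A(x) = Π_λ (x − λ)^{k_λ}
where k_λ is the size of the *largest* Jordan block for λ (equivalently, the smallest k with (A − λI)^k v = 0 for every generalised eigenvector v of λ).

  λ = 0: largest Jordan block has size 3, contributing (x − 0)^3

So m_A(x) = x^3 = x^3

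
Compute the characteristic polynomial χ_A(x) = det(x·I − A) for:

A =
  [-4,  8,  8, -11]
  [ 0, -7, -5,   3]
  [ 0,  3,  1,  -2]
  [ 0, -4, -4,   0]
x^4 + 10*x^3 + 36*x^2 + 56*x + 32

Expanding det(x·I − A) (e.g. by cofactor expansion or by noting that A is similar to its Jordan form J, which has the same characteristic polynomial as A) gives
  χ_A(x) = x^4 + 10*x^3 + 36*x^2 + 56*x + 32
which factors as (x + 2)^3*(x + 4). The eigenvalues (with algebraic multiplicities) are λ = -4 with multiplicity 1, λ = -2 with multiplicity 3.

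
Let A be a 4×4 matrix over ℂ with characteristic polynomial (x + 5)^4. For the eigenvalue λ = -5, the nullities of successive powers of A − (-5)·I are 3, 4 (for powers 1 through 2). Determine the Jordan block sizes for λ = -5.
Block sizes for λ = -5: [2, 1, 1]

From the dimensions of kernels of powers, the number of Jordan blocks of size at least j is d_j − d_{j−1} where d_j = dim ker(N^j) (with d_0 = 0). Computing the differences gives [3, 1].
The number of blocks of size exactly k is (#blocks of size ≥ k) − (#blocks of size ≥ k + 1), so the partition is: 2 block(s) of size 1, 1 block(s) of size 2.
In nonincreasing order the block sizes are [2, 1, 1].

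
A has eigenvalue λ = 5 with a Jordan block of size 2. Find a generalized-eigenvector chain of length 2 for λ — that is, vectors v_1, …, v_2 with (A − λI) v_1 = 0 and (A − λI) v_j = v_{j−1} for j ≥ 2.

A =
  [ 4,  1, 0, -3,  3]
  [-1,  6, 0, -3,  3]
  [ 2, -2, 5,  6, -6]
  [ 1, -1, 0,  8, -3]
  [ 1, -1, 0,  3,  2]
A Jordan chain for λ = 5 of length 2:
v_1 = (-1, -1, 2, 1, 1)ᵀ
v_2 = (1, 0, 0, 0, 0)ᵀ

Let N = A − (5)·I. We want v_2 with N^2 v_2 = 0 but N^1 v_2 ≠ 0; then v_{j-1} := N · v_j for j = 2, …, 2.

Pick v_2 = (1, 0, 0, 0, 0)ᵀ.
Then v_1 = N · v_2 = (-1, -1, 2, 1, 1)ᵀ.

Sanity check: (A − (5)·I) v_1 = (0, 0, 0, 0, 0)ᵀ = 0. ✓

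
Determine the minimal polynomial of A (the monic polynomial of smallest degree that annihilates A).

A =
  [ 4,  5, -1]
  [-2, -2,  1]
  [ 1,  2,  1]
x^3 - 3*x^2 + 3*x - 1

The characteristic polynomial is χ_A(x) = (x - 1)^3, so the eigenvalues are known. The minimal polynomial is
  m_A(x) = Π_λ (x − λ)^{k_λ}
where k_λ is the size of the *largest* Jordan block for λ (equivalently, the smallest k with (A − λI)^k v = 0 for every generalised eigenvector v of λ).

  λ = 1: largest Jordan block has size 3, contributing (x − 1)^3

So m_A(x) = (x - 1)^3 = x^3 - 3*x^2 + 3*x - 1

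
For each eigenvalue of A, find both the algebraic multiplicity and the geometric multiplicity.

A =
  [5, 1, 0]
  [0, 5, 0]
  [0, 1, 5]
λ = 5: alg = 3, geom = 2

Step 1 — factor the characteristic polynomial to read off the algebraic multiplicities:
  χ_A(x) = (x - 5)^3

Step 2 — compute geometric multiplicities via the rank-nullity identity g(λ) = n − rank(A − λI):
  rank(A − (5)·I) = 1, so dim ker(A − (5)·I) = n − 1 = 2

Summary:
  λ = 5: algebraic multiplicity = 3, geometric multiplicity = 2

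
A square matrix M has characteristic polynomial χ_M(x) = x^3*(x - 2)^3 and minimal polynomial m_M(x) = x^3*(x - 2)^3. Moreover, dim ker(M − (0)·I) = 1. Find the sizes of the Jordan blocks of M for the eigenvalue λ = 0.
Block sizes for λ = 0: [3]

Step 1 — from the characteristic polynomial, algebraic multiplicity of λ = 0 is 3. From dim ker(M − (0)·I) = 1, there are exactly 1 Jordan blocks for λ = 0.
Step 2 — from the minimal polynomial, the factor (x − 0)^3 tells us the largest block for λ = 0 has size 3.
Step 3 — with total size 3, 1 blocks, and largest block 3, the block sizes (in nonincreasing order) are [3].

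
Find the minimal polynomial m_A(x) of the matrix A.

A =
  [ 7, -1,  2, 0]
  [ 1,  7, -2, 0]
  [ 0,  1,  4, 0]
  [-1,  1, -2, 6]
x^3 - 18*x^2 + 108*x - 216

The characteristic polynomial is χ_A(x) = (x - 6)^4, so the eigenvalues are known. The minimal polynomial is
  m_A(x) = Π_λ (x − λ)^{k_λ}
where k_λ is the size of the *largest* Jordan block for λ (equivalently, the smallest k with (A − λI)^k v = 0 for every generalised eigenvector v of λ).

  λ = 6: largest Jordan block has size 3, contributing (x − 6)^3

So m_A(x) = (x - 6)^3 = x^3 - 18*x^2 + 108*x - 216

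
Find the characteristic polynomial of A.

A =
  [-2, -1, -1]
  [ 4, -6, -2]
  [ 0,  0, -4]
x^3 + 12*x^2 + 48*x + 64

Expanding det(x·I − A) (e.g. by cofactor expansion or by noting that A is similar to its Jordan form J, which has the same characteristic polynomial as A) gives
  χ_A(x) = x^3 + 12*x^2 + 48*x + 64
which factors as (x + 4)^3. The eigenvalues (with algebraic multiplicities) are λ = -4 with multiplicity 3.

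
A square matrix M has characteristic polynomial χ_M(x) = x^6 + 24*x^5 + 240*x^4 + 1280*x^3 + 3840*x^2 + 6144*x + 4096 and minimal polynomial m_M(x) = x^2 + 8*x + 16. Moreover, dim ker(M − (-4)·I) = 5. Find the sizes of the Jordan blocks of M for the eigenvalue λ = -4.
Block sizes for λ = -4: [2, 1, 1, 1, 1]

Step 1 — from the characteristic polynomial, algebraic multiplicity of λ = -4 is 6. From dim ker(M − (-4)·I) = 5, there are exactly 5 Jordan blocks for λ = -4.
Step 2 — from the minimal polynomial, the factor (x + 4)^2 tells us the largest block for λ = -4 has size 2.
Step 3 — with total size 6, 5 blocks, and largest block 2, the block sizes (in nonincreasing order) are [2, 1, 1, 1, 1].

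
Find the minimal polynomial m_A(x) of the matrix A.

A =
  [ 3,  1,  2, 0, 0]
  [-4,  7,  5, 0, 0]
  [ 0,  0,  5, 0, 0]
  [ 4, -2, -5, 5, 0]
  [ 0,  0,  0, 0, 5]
x^3 - 15*x^2 + 75*x - 125

The characteristic polynomial is χ_A(x) = (x - 5)^5, so the eigenvalues are known. The minimal polynomial is
  m_A(x) = Π_λ (x − λ)^{k_λ}
where k_λ is the size of the *largest* Jordan block for λ (equivalently, the smallest k with (A − λI)^k v = 0 for every generalised eigenvector v of λ).

  λ = 5: largest Jordan block has size 3, contributing (x − 5)^3

So m_A(x) = (x - 5)^3 = x^3 - 15*x^2 + 75*x - 125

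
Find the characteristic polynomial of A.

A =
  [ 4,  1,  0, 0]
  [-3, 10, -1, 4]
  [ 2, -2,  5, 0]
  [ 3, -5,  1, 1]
x^4 - 20*x^3 + 150*x^2 - 500*x + 625

Expanding det(x·I − A) (e.g. by cofactor expansion or by noting that A is similar to its Jordan form J, which has the same characteristic polynomial as A) gives
  χ_A(x) = x^4 - 20*x^3 + 150*x^2 - 500*x + 625
which factors as (x - 5)^4. The eigenvalues (with algebraic multiplicities) are λ = 5 with multiplicity 4.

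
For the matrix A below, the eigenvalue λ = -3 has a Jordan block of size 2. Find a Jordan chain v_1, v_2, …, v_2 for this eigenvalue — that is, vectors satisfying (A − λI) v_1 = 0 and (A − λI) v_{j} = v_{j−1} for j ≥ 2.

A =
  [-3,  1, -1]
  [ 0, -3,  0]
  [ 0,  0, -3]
A Jordan chain for λ = -3 of length 2:
v_1 = (1, 0, 0)ᵀ
v_2 = (0, 1, 0)ᵀ

Let N = A − (-3)·I. We want v_2 with N^2 v_2 = 0 but N^1 v_2 ≠ 0; then v_{j-1} := N · v_j for j = 2, …, 2.

Pick v_2 = (0, 1, 0)ᵀ.
Then v_1 = N · v_2 = (1, 0, 0)ᵀ.

Sanity check: (A − (-3)·I) v_1 = (0, 0, 0)ᵀ = 0. ✓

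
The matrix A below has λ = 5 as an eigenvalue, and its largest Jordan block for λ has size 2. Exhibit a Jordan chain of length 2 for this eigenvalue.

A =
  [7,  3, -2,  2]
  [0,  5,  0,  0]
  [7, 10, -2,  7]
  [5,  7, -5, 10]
A Jordan chain for λ = 5 of length 2:
v_1 = (2, 0, 7, 5)ᵀ
v_2 = (1, 0, 0, 0)ᵀ

Let N = A − (5)·I. We want v_2 with N^2 v_2 = 0 but N^1 v_2 ≠ 0; then v_{j-1} := N · v_j for j = 2, …, 2.

Pick v_2 = (1, 0, 0, 0)ᵀ.
Then v_1 = N · v_2 = (2, 0, 7, 5)ᵀ.

Sanity check: (A − (5)·I) v_1 = (0, 0, 0, 0)ᵀ = 0. ✓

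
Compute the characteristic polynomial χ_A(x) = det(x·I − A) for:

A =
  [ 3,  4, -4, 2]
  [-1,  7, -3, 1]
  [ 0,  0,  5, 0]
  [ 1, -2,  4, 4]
x^4 - 19*x^3 + 135*x^2 - 425*x + 500

Expanding det(x·I − A) (e.g. by cofactor expansion or by noting that A is similar to its Jordan form J, which has the same characteristic polynomial as A) gives
  χ_A(x) = x^4 - 19*x^3 + 135*x^2 - 425*x + 500
which factors as (x - 5)^3*(x - 4). The eigenvalues (with algebraic multiplicities) are λ = 4 with multiplicity 1, λ = 5 with multiplicity 3.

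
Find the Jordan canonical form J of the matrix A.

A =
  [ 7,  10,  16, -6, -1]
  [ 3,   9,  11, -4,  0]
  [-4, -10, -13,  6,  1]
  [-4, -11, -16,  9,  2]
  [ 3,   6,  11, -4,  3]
J_3(3) ⊕ J_2(3)

The characteristic polynomial is
  det(x·I − A) = x^5 - 15*x^4 + 90*x^3 - 270*x^2 + 405*x - 243 = (x - 3)^5

Eigenvalues and multiplicities (the geometric multiplicity of λ is n − rank(A − λI), which equals the number of Jordan blocks for λ):
  λ = 3: algebraic multiplicity = 5, geometric multiplicity = 2

Determining the block sizes for each eigenvalue:
  λ = 3: with am = 5 and gm = 2, the partition is not yet determined (e.g. several partitions of 5 into 2 parts exist). Let N = A − (3)·I. Computing rank(N^1) = 3, rank(N^2) = 1, rank(N^3) = 0; the number of blocks of size ≥ j is rank(N^{j−1}) − rank(N^j), giving [2, 2, 1]. So we have 1 block(s) of size 3, 1 block(s) of size 2 → block sizes [3, 2]

Assembling the blocks gives a Jordan form
J =
  [3, 1, 0, 0, 0]
  [0, 3, 1, 0, 0]
  [0, 0, 3, 0, 0]
  [0, 0, 0, 3, 1]
  [0, 0, 0, 0, 3]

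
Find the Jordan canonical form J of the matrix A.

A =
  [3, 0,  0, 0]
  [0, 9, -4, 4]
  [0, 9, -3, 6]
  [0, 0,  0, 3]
J_2(3) ⊕ J_1(3) ⊕ J_1(3)

The characteristic polynomial is
  det(x·I − A) = x^4 - 12*x^3 + 54*x^2 - 108*x + 81 = (x - 3)^4

Eigenvalues and multiplicities (the geometric multiplicity of λ is n − rank(A − λI), which equals the number of Jordan blocks for λ):
  λ = 3: algebraic multiplicity = 4, geometric multiplicity = 3

Determining the block sizes for each eigenvalue:
  λ = 3: 3 blocks summing to 4 forces exactly one block of size 2 and the rest size 1 → block sizes [2, 1, 1]

Assembling the blocks gives a Jordan form
J =
  [3, 1, 0, 0]
  [0, 3, 0, 0]
  [0, 0, 3, 0]
  [0, 0, 0, 3]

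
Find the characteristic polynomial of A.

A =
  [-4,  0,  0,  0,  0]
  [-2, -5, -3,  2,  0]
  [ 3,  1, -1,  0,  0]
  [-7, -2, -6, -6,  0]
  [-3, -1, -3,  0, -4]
x^5 + 20*x^4 + 160*x^3 + 640*x^2 + 1280*x + 1024

Expanding det(x·I − A) (e.g. by cofactor expansion or by noting that A is similar to its Jordan form J, which has the same characteristic polynomial as A) gives
  χ_A(x) = x^5 + 20*x^4 + 160*x^3 + 640*x^2 + 1280*x + 1024
which factors as (x + 4)^5. The eigenvalues (with algebraic multiplicities) are λ = -4 with multiplicity 5.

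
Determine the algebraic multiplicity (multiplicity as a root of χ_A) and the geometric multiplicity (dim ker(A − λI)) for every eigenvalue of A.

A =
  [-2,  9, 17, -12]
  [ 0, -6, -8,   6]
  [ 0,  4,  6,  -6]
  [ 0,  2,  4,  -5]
λ = -2: alg = 3, geom = 2; λ = -1: alg = 1, geom = 1

Step 1 — factor the characteristic polynomial to read off the algebraic multiplicities:
  χ_A(x) = (x + 1)*(x + 2)^3

Step 2 — compute geometric multiplicities via the rank-nullity identity g(λ) = n − rank(A − λI):
  rank(A − (-2)·I) = 2, so dim ker(A − (-2)·I) = n − 2 = 2
  rank(A − (-1)·I) = 3, so dim ker(A − (-1)·I) = n − 3 = 1

Summary:
  λ = -2: algebraic multiplicity = 3, geometric multiplicity = 2
  λ = -1: algebraic multiplicity = 1, geometric multiplicity = 1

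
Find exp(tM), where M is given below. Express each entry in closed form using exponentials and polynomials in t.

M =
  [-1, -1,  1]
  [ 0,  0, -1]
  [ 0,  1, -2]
e^{tM} =
  [exp(-t), -t*exp(-t), t*exp(-t)]
  [0, t*exp(-t) + exp(-t), -t*exp(-t)]
  [0, t*exp(-t), -t*exp(-t) + exp(-t)]

Strategy: write M = P · J · P⁻¹ where J is a Jordan canonical form, so e^{tM} = P · e^{tJ} · P⁻¹, and e^{tJ} can be computed block-by-block.

M has Jordan form
J =
  [-1,  1,  0]
  [ 0, -1,  0]
  [ 0,  0, -1]
(up to reordering of blocks).

Per-block formulas:
  For a 2×2 Jordan block J_2(-1): exp(t · J_2(-1)) = e^(-1t)·(I + t·N), where N is the 2×2 nilpotent shift.
  For a 1×1 block at λ = -1: exp(t · [-1]) = [e^(-1t)].

After assembling e^{tJ} and conjugating by P, we get:

e^{tM} =
  [exp(-t), -t*exp(-t), t*exp(-t)]
  [0, t*exp(-t) + exp(-t), -t*exp(-t)]
  [0, t*exp(-t), -t*exp(-t) + exp(-t)]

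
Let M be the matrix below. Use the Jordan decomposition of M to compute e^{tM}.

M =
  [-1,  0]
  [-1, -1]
e^{tM} =
  [exp(-t), 0]
  [-t*exp(-t), exp(-t)]

Strategy: write M = P · J · P⁻¹ where J is a Jordan canonical form, so e^{tM} = P · e^{tJ} · P⁻¹, and e^{tJ} can be computed block-by-block.

M has Jordan form
J =
  [-1,  1]
  [ 0, -1]
(up to reordering of blocks).

Per-block formulas:
  For a 2×2 Jordan block J_2(-1): exp(t · J_2(-1)) = e^(-1t)·(I + t·N), where N is the 2×2 nilpotent shift.

After assembling e^{tJ} and conjugating by P, we get:

e^{tM} =
  [exp(-t), 0]
  [-t*exp(-t), exp(-t)]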